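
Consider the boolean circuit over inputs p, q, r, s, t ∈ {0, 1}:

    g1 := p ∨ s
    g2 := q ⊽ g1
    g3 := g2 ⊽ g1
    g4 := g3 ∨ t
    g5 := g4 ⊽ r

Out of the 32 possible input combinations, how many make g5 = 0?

g5 = g4 ⊽ r must be 0, so at least one of g4, r is 1.
Enumerating the 32 input combinations, 25 give g5 = 0 and 7 give g5 = 1.

25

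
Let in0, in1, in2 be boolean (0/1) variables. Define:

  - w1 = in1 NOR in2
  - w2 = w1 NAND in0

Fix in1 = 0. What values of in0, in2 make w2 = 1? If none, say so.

in0=1, in2=1

w2 = w1 NAND in0 must be 1, so at least one of w1, in0 is 0.
Check with in1 = 0 and in0=1, in2=1:
w1 = in1 NOR in2 = 0 NOR 1 = 0
w2 = w1 NAND in0 = 0 NAND 1 = 1
So w2 = 1.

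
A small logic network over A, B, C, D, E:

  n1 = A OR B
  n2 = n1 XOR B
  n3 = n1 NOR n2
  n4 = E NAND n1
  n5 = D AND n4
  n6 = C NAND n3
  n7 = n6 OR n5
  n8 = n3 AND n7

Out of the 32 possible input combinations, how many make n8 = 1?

n8 = n3 AND n7 must be 1, so both n3 = 1 and n7 = 1.
n3 = n1 NOR n2 must be 1, so both n1 = 0 and n2 = 0.
Enumerating the 32 input combinations, 6 give n8 = 1 and 26 give n8 = 0.

6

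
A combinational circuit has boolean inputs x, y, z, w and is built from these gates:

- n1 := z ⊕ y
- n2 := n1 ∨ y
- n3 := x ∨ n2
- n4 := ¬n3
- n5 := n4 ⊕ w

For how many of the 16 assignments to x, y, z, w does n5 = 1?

8

n5 = n4 ⊕ w must be 1, so n4 and w differ.
Enumerating the 16 input combinations, 8 give n5 = 1 and 8 give n5 = 0.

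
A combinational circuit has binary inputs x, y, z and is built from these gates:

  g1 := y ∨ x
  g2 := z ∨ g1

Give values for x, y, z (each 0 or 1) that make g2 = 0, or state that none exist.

x=0, y=0, z=0

g2 = z ∨ g1 must be 0, so both z = 0 and g1 = 0.
Check with x=0, y=0, z=0:
g1 = y ∨ x = 0 ∨ 0 = 0
g2 = z ∨ g1 = 0 ∨ 0 = 0
So g2 = 0 as required.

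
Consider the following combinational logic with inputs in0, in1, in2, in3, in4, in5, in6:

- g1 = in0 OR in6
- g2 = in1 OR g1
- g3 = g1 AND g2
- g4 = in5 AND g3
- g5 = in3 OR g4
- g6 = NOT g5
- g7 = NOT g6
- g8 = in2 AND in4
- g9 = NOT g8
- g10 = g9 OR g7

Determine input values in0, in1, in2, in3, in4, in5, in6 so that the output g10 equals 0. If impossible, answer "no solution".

in0=0, in1=0, in2=1, in3=0, in4=1, in5=1, in6=0

g10 = g9 OR g7 must be 0, so both g9 = 0 and g7 = 0.
g9 = NOT g8 must be 0, so g8 = 1.
Check with in0=0, in1=0, in2=1, in3=0, in4=1, in5=1, in6=0:
g1 = in0 OR in6 = 0 OR 0 = 0
g2 = in1 OR g1 = 0 OR 0 = 0
g3 = g1 AND g2 = 0 AND 0 = 0
g4 = in5 AND g3 = 1 AND 0 = 0
g5 = in3 OR g4 = 0 OR 0 = 0
g6 = NOT g5 = NOT 0 = 1
g7 = NOT g6 = NOT 1 = 0
g8 = in2 AND in4 = 1 AND 1 = 1
g9 = NOT g8 = NOT 1 = 0
g10 = g9 OR g7 = 0 OR 0 = 0
So g10 = 0 as required.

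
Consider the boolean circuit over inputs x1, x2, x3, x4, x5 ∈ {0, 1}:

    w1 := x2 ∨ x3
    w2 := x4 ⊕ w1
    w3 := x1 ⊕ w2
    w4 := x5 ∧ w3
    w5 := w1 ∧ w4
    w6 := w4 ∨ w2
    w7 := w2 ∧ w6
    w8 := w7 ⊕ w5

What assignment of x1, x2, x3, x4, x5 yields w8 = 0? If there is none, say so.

x1=0, x2=1, x3=0, x4=1, x5=0

Check with x1=0, x2=1, x3=0, x4=1, x5=0:
w1 = x2 ∨ x3 = 1 ∨ 0 = 1
w2 = x4 ⊕ w1 = 1 ⊕ 1 = 0
w3 = x1 ⊕ w2 = 0 ⊕ 0 = 0
w4 = x5 ∧ w3 = 0 ∧ 0 = 0
w5 = w1 ∧ w4 = 1 ∧ 0 = 0
w6 = w4 ∨ w2 = 0 ∨ 0 = 0
w7 = w2 ∧ w6 = 0 ∧ 0 = 0
w8 = w7 ⊕ w5 = 0 ⊕ 0 = 0
So w8 = 0 as required.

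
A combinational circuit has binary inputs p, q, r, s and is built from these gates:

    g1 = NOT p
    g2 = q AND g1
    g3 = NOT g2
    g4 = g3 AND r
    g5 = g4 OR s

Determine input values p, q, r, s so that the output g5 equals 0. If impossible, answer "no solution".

p=0 q=1 r=0 s=0

g5 = g4 OR s must be 0, so both g4 = 0 and s = 0.
g4 = g3 AND r must be 0, so at least one of g3, r is 0.
Check with p=0 q=1 r=0 s=0:
g1 = NOT p = NOT 0 = 1
g2 = q AND g1 = 1 AND 1 = 1
g3 = NOT g2 = NOT 1 = 0
g4 = g3 AND r = 0 AND 0 = 0
g5 = g4 OR s = 0 OR 0 = 0
So g5 = 0 as required.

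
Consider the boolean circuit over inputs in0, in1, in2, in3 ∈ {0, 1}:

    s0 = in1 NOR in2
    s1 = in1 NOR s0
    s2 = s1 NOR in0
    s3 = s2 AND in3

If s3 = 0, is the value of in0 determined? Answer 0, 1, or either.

Both values of in0 occur among assignments with s3 = 0:
  in0=0: in0=0, in1=0, in2=0, in3=0
  in0=1: in0=1, in1=0, in2=0, in3=0

either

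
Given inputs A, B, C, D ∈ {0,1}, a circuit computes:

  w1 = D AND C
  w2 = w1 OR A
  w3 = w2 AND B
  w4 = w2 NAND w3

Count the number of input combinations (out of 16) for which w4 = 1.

w4 = w2 NAND w3 must be 1, so at least one of w2, w3 is 0.
Enumerating the 16 input combinations, 11 give w4 = 1 and 5 give w4 = 0.

11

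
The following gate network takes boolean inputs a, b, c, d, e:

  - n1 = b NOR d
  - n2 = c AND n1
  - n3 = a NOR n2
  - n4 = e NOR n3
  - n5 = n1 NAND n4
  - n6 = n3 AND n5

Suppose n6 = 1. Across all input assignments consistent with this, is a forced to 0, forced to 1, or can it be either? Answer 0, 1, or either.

0

n6 = n3 AND n5 must be 1, so both n3 = 1 and n5 = 1.
Every assignment with n6 = 1 has a = 0; there are 14 such assignment(s).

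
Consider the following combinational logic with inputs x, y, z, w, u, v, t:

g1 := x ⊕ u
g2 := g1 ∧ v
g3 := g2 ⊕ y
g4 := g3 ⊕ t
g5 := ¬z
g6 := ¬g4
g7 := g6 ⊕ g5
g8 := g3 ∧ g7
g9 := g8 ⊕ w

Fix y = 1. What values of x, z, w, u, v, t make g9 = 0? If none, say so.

g9 = g8 ⊕ w must be 0, so g8 and w are equal.
Check with y = 1 and x=0, z=0, w=0, u=1, v=1, t=0:
g1 = x ⊕ u = 0 ⊕ 1 = 1
g2 = g1 ∧ v = 1 ∧ 1 = 1
g3 = g2 ⊕ y = 1 ⊕ 1 = 0
g4 = g3 ⊕ t = 0 ⊕ 0 = 0
g5 = ¬z = ¬0 = 1
g6 = ¬g4 = ¬0 = 1
g7 = g6 ⊕ g5 = 1 ⊕ 1 = 0
g8 = g3 ∧ g7 = 0 ∧ 0 = 0
g9 = g8 ⊕ w = 0 ⊕ 0 = 0
So g9 = 0.

x=0, z=0, w=0, u=1, v=1, t=0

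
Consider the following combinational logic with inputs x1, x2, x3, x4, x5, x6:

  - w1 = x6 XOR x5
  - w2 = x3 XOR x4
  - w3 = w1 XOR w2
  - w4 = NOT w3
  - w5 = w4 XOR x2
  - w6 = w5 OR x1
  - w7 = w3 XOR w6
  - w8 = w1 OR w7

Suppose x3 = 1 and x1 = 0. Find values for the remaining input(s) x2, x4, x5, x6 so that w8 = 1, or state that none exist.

w8 = w1 OR w7 must be 1, so at least one of w1, w7 is 1.
Check with x3 = 1 and x1 = 0 and x2=0, x4=1, x5=1, x6=0:
w1 = x6 XOR x5 = 0 XOR 1 = 1
w2 = x3 XOR x4 = 1 XOR 1 = 0
w3 = w1 XOR w2 = 1 XOR 0 = 1
w4 = NOT w3 = NOT 1 = 0
w5 = w4 XOR x2 = 0 XOR 0 = 0
w6 = w5 OR x1 = 0 OR 0 = 0
w7 = w3 XOR w6 = 1 XOR 0 = 1
w8 = w1 OR w7 = 1 OR 1 = 1
So w8 = 1.

x2=0, x4=1, x5=1, x6=0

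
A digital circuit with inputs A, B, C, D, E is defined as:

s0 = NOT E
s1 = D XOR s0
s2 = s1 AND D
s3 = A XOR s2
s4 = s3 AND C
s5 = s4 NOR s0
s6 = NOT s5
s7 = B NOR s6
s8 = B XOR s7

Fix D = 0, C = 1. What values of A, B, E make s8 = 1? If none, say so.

A=1, B=1, E=1

Check with D = 0, C = 1 and A=1, B=1, E=1:
s0 = NOT E = NOT 1 = 0
s1 = D XOR s0 = 0 XOR 0 = 0
s2 = s1 AND D = 0 AND 0 = 0
s3 = A XOR s2 = 1 XOR 0 = 1
s4 = s3 AND C = 1 AND 1 = 1
s5 = s4 NOR s0 = 1 NOR 0 = 0
s6 = NOT s5 = NOT 0 = 1
s7 = B NOR s6 = 1 NOR 1 = 0
s8 = B XOR s7 = 1 XOR 0 = 1
So s8 = 1.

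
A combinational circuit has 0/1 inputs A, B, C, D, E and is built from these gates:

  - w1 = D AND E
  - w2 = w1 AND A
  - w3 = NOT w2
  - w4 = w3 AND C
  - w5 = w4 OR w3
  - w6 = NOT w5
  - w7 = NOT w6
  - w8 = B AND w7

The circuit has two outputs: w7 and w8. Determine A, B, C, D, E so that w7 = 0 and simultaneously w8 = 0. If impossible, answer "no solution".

A=1 B=1 C=1 D=1 E=1

Check with A=1 B=1 C=1 D=1 E=1:
w1 = D AND E = 1 AND 1 = 1
w2 = w1 AND A = 1 AND 1 = 1
w3 = NOT w2 = NOT 1 = 0
w4 = w3 AND C = 0 AND 1 = 0
w5 = w4 OR w3 = 0 OR 0 = 0
w6 = NOT w5 = NOT 0 = 1
w7 = NOT w6 = NOT 1 = 0
w8 = B AND w7 = 1 AND 0 = 0
So w7 = 0 and w8 = 0.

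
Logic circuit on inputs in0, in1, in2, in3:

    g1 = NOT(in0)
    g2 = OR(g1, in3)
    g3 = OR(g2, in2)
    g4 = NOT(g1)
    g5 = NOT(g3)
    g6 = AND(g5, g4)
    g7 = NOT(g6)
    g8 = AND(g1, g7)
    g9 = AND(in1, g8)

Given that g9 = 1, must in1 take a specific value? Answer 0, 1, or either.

1

g9 = AND(in1, g8) must be 1, so both in1 = 1 and g8 = 1.
Every assignment with g9 = 1 has in1 = 1; there are 4 such assignment(s).
  in0=0, in1=1, in2=0, in3=0
  in0=0, in1=1, in2=0, in3=1
  in0=0, in1=1, in2=1, in3=0
  in0=0, in1=1, in2=1, in3=1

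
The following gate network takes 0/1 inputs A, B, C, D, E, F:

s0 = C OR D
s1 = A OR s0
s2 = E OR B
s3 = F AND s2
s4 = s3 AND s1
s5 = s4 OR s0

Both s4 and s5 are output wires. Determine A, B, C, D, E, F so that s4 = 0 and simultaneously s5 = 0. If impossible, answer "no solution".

Check with A=0, B=0, C=0, D=0, E=1, F=1:
s0 = C OR D = 0 OR 0 = 0
s1 = A OR s0 = 0 OR 0 = 0
s2 = E OR B = 1 OR 0 = 1
s3 = F AND s2 = 1 AND 1 = 1
s4 = s3 AND s1 = 1 AND 0 = 0
s5 = s4 OR s0 = 0 OR 0 = 0
So s4 = 0 and s5 = 0.

A=0, B=0, C=0, D=0, E=1, F=1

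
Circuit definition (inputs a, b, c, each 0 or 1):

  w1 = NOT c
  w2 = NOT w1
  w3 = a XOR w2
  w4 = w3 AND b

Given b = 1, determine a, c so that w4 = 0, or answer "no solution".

a=0, c=0

Check with b = 1 and a=0, c=0:
w1 = NOT c = NOT 0 = 1
w2 = NOT w1 = NOT 1 = 0
w3 = a XOR w2 = 0 XOR 0 = 0
w4 = w3 AND b = 0 AND 1 = 0
So w4 = 0.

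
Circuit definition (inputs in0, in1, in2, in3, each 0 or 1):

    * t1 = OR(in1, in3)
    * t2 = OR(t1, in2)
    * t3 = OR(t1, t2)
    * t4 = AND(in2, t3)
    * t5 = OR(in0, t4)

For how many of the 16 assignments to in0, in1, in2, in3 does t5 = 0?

4

t5 = OR(in0, t4) must be 0, so both in0 = 0 and t4 = 0.
t4 = AND(in2, t3) must be 0, so at least one of in2, t3 is 0.
Satisfying assignments:
  in0=0, in1=0, in2=0, in3=0
  in0=0, in1=0, in2=0, in3=1
  in0=0, in1=1, in2=0, in3=0
  in0=0, in1=1, in2=0, in3=1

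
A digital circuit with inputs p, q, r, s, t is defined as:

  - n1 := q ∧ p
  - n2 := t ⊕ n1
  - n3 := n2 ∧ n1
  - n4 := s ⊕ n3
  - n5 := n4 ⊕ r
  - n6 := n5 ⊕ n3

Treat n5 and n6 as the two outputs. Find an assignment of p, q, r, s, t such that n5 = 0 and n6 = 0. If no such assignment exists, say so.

p=1 q=1 r=1 s=1 t=1

Check with p=1 q=1 r=1 s=1 t=1:
n1 = q ∧ p = 1 ∧ 1 = 1
n2 = t ⊕ n1 = 1 ⊕ 1 = 0
n3 = n2 ∧ n1 = 0 ∧ 1 = 0
n4 = s ⊕ n3 = 1 ⊕ 0 = 1
n5 = n4 ⊕ r = 1 ⊕ 1 = 0
n6 = n5 ⊕ n3 = 0 ⊕ 0 = 0
So n5 = 0 and n6 = 0.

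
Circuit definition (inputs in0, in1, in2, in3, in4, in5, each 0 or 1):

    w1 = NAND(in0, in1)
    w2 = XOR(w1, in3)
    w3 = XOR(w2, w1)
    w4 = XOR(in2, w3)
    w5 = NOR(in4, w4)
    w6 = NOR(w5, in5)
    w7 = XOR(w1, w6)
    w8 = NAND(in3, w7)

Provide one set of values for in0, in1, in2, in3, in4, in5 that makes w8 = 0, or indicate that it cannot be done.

in0=0, in1=1, in2=0, in3=1, in4=0, in5=1

w8 = NAND(in3, w7) must be 0, so both in3 = 1 and w7 = 1.
w7 = XOR(w1, w6) must be 1, so w1 and w6 differ.
Check with in0=0, in1=1, in2=0, in3=1, in4=0, in5=1:
w1 = NAND(in0, in1) = NAND(0, 1) = 1
w2 = XOR(w1, in3) = XOR(1, 1) = 0
w3 = XOR(w2, w1) = XOR(0, 1) = 1
w4 = XOR(in2, w3) = XOR(0, 1) = 1
w5 = NOR(in4, w4) = NOR(0, 1) = 0
w6 = NOR(w5, in5) = NOR(0, 1) = 0
w7 = XOR(w1, w6) = XOR(1, 0) = 1
w8 = NAND(in3, w7) = NAND(1, 1) = 0
So w8 = 0 as required.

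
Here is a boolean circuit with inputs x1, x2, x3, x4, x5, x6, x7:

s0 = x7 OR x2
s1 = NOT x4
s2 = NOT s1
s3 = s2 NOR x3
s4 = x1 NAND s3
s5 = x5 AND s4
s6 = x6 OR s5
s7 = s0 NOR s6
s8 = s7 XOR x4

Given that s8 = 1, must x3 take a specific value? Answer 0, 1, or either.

Both values of x3 occur among assignments with s8 = 1:
  x3=0: x1=0, x2=0, x3=0, x4=0, x5=0, x6=0, x7=0
  x3=1: x1=0, x2=0, x3=1, x4=0, x5=0, x6=0, x7=0

either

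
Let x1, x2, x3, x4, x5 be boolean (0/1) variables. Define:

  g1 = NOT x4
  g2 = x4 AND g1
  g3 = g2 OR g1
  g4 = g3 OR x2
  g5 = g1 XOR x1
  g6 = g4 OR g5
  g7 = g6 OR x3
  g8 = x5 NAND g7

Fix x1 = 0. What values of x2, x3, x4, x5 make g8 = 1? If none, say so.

x2=0, x3=0, x4=1, x5=1

g8 = x5 NAND g7 must be 1, so at least one of x5, g7 is 0.
Check with x1 = 0 and x2=0, x3=0, x4=1, x5=1:
g1 = NOT x4 = NOT 1 = 0
g2 = x4 AND g1 = 1 AND 0 = 0
g3 = g2 OR g1 = 0 OR 0 = 0
g4 = g3 OR x2 = 0 OR 0 = 0
g5 = g1 XOR x1 = 0 XOR 0 = 0
g6 = g4 OR g5 = 0 OR 0 = 0
g7 = g6 OR x3 = 0 OR 0 = 0
g8 = x5 NAND g7 = 1 NAND 0 = 1
So g8 = 1.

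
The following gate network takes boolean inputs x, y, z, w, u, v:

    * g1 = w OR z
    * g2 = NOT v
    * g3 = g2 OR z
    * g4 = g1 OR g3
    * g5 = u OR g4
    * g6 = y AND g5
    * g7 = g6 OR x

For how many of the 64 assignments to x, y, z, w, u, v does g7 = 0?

17

g7 = g6 OR x must be 0, so both g6 = 0 and x = 0.
Enumerating the 64 input combinations, 17 give g7 = 0 and 47 give g7 = 1.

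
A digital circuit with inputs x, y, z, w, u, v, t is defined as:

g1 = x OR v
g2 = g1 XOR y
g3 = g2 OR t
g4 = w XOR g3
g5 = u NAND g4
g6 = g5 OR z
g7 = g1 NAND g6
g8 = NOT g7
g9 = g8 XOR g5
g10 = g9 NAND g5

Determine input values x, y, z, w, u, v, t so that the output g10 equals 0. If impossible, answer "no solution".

Check with x=0, y=1, z=1, w=0, u=0, v=0, t=1:
g1 = x OR v = 0 OR 0 = 0
g2 = g1 XOR y = 0 XOR 1 = 1
g3 = g2 OR t = 1 OR 1 = 1
g4 = w XOR g3 = 0 XOR 1 = 1
g5 = u NAND g4 = 0 NAND 1 = 1
g6 = g5 OR z = 1 OR 1 = 1
g7 = g1 NAND g6 = 0 NAND 1 = 1
g8 = NOT g7 = NOT 1 = 0
g9 = g8 XOR g5 = 0 XOR 1 = 1
g10 = g9 NAND g5 = 1 NAND 1 = 0
So g10 = 0 as required.

x=0, y=1, z=1, w=0, u=0, v=0, t=1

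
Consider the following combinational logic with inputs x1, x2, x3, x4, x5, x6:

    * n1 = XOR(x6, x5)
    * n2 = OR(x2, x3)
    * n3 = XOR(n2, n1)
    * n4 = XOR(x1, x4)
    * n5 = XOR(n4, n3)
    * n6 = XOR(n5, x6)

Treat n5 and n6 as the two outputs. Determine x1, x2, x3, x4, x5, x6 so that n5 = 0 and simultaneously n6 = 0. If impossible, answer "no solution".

Check with x1=0, x2=0, x3=0, x4=0, x5=0, x6=0:
n1 = XOR(x6, x5) = XOR(0, 0) = 0
n2 = OR(x2, x3) = OR(0, 0) = 0
n3 = XOR(n2, n1) = XOR(0, 0) = 0
n4 = XOR(x1, x4) = XOR(0, 0) = 0
n5 = XOR(n4, n3) = XOR(0, 0) = 0
n6 = XOR(n5, x6) = XOR(0, 0) = 0
So n5 = 0 and n6 = 0.

x1=0, x2=0, x3=0, x4=0, x5=0, x6=0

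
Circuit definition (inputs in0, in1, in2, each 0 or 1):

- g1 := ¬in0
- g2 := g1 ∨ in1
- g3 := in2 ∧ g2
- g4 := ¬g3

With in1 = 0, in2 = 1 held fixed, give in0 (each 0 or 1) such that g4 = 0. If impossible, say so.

g4 = ¬g3 must be 0, so g3 = 1.
g3 = in2 ∧ g2 must be 1, so both in2 = 1 and g2 = 1.
Check with in1 = 0, in2 = 1 and in0=0:
g1 = ¬in0 = ¬0 = 1
g2 = g1 ∨ in1 = 1 ∨ 0 = 1
g3 = in2 ∧ g2 = 1 ∧ 1 = 1
g4 = ¬g3 = ¬1 = 0
So g4 = 0.

in0=0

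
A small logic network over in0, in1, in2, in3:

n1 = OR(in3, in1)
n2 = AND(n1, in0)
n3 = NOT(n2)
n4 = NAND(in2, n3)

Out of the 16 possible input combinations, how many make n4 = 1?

n4 = NAND(in2, n3) must be 1, so at least one of in2, n3 is 0.
Enumerating the 16 input combinations, 11 give n4 = 1 and 5 give n4 = 0.

11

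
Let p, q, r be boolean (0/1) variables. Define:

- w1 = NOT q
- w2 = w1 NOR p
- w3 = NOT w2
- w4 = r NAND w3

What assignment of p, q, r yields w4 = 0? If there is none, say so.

p=0 q=0 r=1

w4 = r NAND w3 must be 0, so both r = 1 and w3 = 1.
Check with p=0 q=0 r=1:
w1 = NOT q = NOT 0 = 1
w2 = w1 NOR p = 1 NOR 0 = 0
w3 = NOT w2 = NOT 0 = 1
w4 = r NAND w3 = 1 NAND 1 = 0
So w4 = 0 as required.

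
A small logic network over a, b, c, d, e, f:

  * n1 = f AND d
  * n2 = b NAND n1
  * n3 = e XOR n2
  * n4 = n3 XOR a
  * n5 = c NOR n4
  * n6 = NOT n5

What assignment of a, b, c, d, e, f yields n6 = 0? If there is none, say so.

n6 = NOT n5 must be 0, so n5 = 1.
n5 = c NOR n4 must be 1, so both c = 0 and n4 = 0.
n4 = n3 XOR a must be 0, so n3 and a are equal.
Check with a=0, b=0, c=0, d=0, e=1, f=1:
n1 = f AND d = 1 AND 0 = 0
n2 = b NAND n1 = 0 NAND 0 = 1
n3 = e XOR n2 = 1 XOR 1 = 0
n4 = n3 XOR a = 0 XOR 0 = 0
n5 = c NOR n4 = 0 NOR 0 = 1
n6 = NOT n5 = NOT 1 = 0
So n6 = 0 as required.

a=0, b=0, c=0, d=0, e=1, f=1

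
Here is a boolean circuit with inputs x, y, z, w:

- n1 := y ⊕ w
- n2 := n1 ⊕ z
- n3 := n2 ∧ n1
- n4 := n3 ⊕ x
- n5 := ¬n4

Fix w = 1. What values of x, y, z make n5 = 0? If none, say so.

n5 = ¬n4 must be 0, so n4 = 1.
n4 = n3 ⊕ x must be 1, so n3 and x differ.
Check with w = 1 and x=1, y=0, z=1:
n1 = y ⊕ w = 0 ⊕ 1 = 1
n2 = n1 ⊕ z = 1 ⊕ 1 = 0
n3 = n2 ∧ n1 = 0 ∧ 1 = 0
n4 = n3 ⊕ x = 0 ⊕ 1 = 1
n5 = ¬n4 = ¬1 = 0
So n5 = 0.

x=1 y=0 z=1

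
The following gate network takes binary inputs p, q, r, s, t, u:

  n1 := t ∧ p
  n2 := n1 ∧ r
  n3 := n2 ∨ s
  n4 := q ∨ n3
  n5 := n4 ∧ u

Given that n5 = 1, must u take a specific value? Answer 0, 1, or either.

1

n5 = n4 ∧ u must be 1, so both n4 = 1 and u = 1.
Every assignment with n5 = 1 has u = 1; there are 25 such assignment(s).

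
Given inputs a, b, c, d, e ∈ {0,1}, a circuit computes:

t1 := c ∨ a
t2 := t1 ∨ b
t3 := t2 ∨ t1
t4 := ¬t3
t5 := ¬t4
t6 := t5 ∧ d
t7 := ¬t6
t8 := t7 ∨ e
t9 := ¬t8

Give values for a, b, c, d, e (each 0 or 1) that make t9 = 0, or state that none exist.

t9 = ¬t8 must be 0, so t8 = 1.
t8 = t7 ∨ e must be 1, so at least one of t7, e is 1.
Check with a=0 b=0 c=1 d=0 e=0:
t1 = c ∨ a = 1 ∨ 0 = 1
t2 = t1 ∨ b = 1 ∨ 0 = 1
t3 = t2 ∨ t1 = 1 ∨ 1 = 1
t4 = ¬t3 = ¬1 = 0
t5 = ¬t4 = ¬0 = 1
t6 = t5 ∧ d = 1 ∧ 0 = 0
t7 = ¬t6 = ¬0 = 1
t8 = t7 ∨ e = 1 ∨ 0 = 1
t9 = ¬t8 = ¬1 = 0
So t9 = 0 as required.

a=0 b=0 c=1 d=0 e=0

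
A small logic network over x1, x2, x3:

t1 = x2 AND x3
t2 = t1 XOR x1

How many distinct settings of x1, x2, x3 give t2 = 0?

4

t2 = t1 XOR x1 must be 0, so t1 and x1 are equal.
Satisfying assignments:
  x1=0, x2=0, x3=0
  x1=0, x2=0, x3=1
  x1=0, x2=1, x3=0
  x1=1, x2=1, x3=1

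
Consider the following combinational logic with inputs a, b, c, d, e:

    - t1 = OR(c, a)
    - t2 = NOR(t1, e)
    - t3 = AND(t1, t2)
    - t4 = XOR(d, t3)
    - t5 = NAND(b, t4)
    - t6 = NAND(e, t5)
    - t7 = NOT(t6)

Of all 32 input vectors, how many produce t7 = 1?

t7 = NOT(t6) must be 1, so t6 = 0.
t6 = NAND(e, t5) must be 0, so both e = 1 and t5 = 1.
Enumerating the 32 input combinations, 12 give t7 = 1 and 20 give t7 = 0.

12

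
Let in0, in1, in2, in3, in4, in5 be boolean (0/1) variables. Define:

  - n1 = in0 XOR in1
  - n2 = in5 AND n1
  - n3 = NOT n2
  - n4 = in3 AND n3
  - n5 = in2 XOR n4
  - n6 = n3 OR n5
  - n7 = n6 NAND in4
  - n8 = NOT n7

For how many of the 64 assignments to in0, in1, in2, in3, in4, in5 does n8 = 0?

36

n8 = NOT n7 must be 0, so n7 = 1.
Enumerating the 64 input combinations, 36 give n8 = 0 and 28 give n8 = 1.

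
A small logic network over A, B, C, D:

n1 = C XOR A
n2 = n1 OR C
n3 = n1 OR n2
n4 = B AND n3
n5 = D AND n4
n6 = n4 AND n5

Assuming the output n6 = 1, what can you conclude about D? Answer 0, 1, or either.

1

n6 = n4 AND n5 must be 1, so both n4 = 1 and n5 = 1.
n4 = B AND n3 must be 1, so both B = 1 and n3 = 1.
n5 = D AND n4 must be 1, so both D = 1 and n4 = 1.
Every assignment with n6 = 1 has D = 1; there are 3 such assignment(s).
  A=0, B=1, C=1, D=1
  A=1, B=1, C=0, D=1
  A=1, B=1, C=1, D=1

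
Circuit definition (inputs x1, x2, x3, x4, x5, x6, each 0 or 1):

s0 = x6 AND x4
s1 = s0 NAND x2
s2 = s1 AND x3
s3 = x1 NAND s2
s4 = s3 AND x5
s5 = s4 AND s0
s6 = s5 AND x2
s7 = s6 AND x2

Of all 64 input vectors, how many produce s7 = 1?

4

s7 = s6 AND x2 must be 1, so both s6 = 1 and x2 = 1.
Satisfying assignments:
  x1=0, x2=1, x3=0, x4=1, x5=1, x6=1
  x1=0, x2=1, x3=1, x4=1, x5=1, x6=1
  x1=1, x2=1, x3=0, x4=1, x5=1, x6=1
  x1=1, x2=1, x3=1, x4=1, x5=1, x6=1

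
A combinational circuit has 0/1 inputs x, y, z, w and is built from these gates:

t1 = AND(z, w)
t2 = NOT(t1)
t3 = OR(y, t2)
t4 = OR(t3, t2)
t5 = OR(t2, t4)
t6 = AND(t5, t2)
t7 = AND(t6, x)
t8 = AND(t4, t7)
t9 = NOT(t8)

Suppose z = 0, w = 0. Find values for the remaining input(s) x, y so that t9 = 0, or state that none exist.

t9 = NOT(t8) must be 0, so t8 = 1.
t8 = AND(t4, t7) must be 1, so both t4 = 1 and t7 = 1.
Check with z = 0, w = 0 and x=1, y=0:
t1 = AND(z, w) = AND(0, 0) = 0
t2 = NOT(t1) = NOT 0 = 1
t3 = OR(y, t2) = OR(0, 1) = 1
t4 = OR(t3, t2) = OR(1, 1) = 1
t5 = OR(t2, t4) = OR(1, 1) = 1
t6 = AND(t5, t2) = AND(1, 1) = 1
t7 = AND(t6, x) = AND(1, 1) = 1
t8 = AND(t4, t7) = AND(1, 1) = 1
t9 = NOT(t8) = NOT 1 = 0
So t9 = 0.

x=1, y=0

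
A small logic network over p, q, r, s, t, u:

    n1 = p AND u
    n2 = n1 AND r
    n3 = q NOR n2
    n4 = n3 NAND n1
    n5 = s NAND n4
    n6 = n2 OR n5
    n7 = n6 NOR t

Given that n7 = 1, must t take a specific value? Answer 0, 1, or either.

0

n7 = n6 NOR t must be 1, so both n6 = 0 and t = 0.
n6 = n2 OR n5 must be 0, so both n2 = 0 and n5 = 0.
n2 = n1 AND r must be 0, so at least one of n1, r is 0.
Every assignment with n7 = 1 has t = 0; there are 13 such assignment(s).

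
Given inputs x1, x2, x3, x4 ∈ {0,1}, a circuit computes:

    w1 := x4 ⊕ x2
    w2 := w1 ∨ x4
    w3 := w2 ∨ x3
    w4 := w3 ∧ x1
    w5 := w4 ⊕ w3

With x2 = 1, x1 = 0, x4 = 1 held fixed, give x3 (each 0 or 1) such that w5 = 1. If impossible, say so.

x3=0

Check with x2 = 1, x1 = 0, x4 = 1 and x3=0:
w1 = x4 ⊕ x2 = 1 ⊕ 1 = 0
w2 = w1 ∨ x4 = 0 ∨ 1 = 1
w3 = w2 ∨ x3 = 1 ∨ 0 = 1
w4 = w3 ∧ x1 = 1 ∧ 0 = 0
w5 = w4 ⊕ w3 = 0 ⊕ 1 = 1
So w5 = 1.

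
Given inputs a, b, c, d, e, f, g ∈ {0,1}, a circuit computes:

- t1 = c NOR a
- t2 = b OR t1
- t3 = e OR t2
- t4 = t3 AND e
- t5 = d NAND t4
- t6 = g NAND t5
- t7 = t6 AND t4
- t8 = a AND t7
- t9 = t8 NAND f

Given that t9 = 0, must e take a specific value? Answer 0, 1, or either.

t9 = t8 NAND f must be 0, so both t8 = 1 and f = 1.
t8 = a AND t7 must be 1, so both a = 1 and t7 = 1.
Every assignment with t9 = 0 has e = 1; there are 12 such assignment(s).

1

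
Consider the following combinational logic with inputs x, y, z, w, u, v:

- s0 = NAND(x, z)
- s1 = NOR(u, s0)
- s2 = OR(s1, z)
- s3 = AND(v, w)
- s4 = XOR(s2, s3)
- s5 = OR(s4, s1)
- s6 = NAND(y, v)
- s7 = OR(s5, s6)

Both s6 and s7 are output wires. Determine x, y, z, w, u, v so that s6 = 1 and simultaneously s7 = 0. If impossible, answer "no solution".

no solution exists

Across all 64 input combinations, none give both s6 = 1 and s7 = 0.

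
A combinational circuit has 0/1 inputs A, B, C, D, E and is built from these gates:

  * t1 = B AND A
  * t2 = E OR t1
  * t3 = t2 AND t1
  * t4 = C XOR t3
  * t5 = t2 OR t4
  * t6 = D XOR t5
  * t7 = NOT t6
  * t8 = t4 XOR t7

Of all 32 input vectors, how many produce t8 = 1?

t8 = t4 XOR t7 must be 1, so t4 and t7 differ.
Enumerating the 32 input combinations, 16 give t8 = 1 and 16 give t8 = 0.

16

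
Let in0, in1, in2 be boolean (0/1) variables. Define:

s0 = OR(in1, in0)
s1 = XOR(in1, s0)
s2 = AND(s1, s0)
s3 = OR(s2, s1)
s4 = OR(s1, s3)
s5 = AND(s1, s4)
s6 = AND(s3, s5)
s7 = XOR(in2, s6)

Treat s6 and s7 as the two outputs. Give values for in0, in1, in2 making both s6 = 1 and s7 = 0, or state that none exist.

in0=1, in1=0, in2=1

Check with in0=1, in1=0, in2=1:
s0 = OR(in1, in0) = OR(0, 1) = 1
s1 = XOR(in1, s0) = XOR(0, 1) = 1
s2 = AND(s1, s0) = AND(1, 1) = 1
s3 = OR(s2, s1) = OR(1, 1) = 1
s4 = OR(s1, s3) = OR(1, 1) = 1
s5 = AND(s1, s4) = AND(1, 1) = 1
s6 = AND(s3, s5) = AND(1, 1) = 1
s7 = XOR(in2, s6) = XOR(1, 1) = 0
So s6 = 1 and s7 = 0.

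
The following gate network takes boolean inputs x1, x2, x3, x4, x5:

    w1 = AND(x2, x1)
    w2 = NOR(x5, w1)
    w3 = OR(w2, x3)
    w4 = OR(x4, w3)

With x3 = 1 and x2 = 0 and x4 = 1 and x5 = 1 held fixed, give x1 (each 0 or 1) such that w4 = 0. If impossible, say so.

no solution exists

With x3 = 1 and x2 = 0 and x4 = 1 and x5 = 1 fixed, none of the 2 settings of x1 give w4 = 0.
For example, with x1=1:
w1 = AND(x2, x1) = AND(0, 1) = 0
w2 = NOR(x5, w1) = NOR(1, 0) = 0
w3 = OR(w2, x3) = OR(0, 1) = 1
w4 = OR(x4, w3) = OR(1, 1) = 1
giving w4 = 1 ≠ 0.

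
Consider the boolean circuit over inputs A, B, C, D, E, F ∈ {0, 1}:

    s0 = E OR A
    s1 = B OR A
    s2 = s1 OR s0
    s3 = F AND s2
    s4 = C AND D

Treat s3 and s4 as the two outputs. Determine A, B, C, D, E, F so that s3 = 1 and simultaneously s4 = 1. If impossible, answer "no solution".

Check with A=1, B=0, C=1, D=1, E=1, F=1:
s0 = E OR A = 1 OR 1 = 1
s1 = B OR A = 0 OR 1 = 1
s2 = s1 OR s0 = 1 OR 1 = 1
s3 = F AND s2 = 1 AND 1 = 1
s4 = C AND D = 1 AND 1 = 1
So s3 = 1 and s4 = 1.

A=1, B=0, C=1, D=1, E=1, F=1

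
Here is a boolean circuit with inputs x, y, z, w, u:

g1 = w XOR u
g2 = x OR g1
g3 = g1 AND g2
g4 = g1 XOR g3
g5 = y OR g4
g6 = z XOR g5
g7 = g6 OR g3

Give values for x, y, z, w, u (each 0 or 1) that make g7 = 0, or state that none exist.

x=1 y=1 z=1 w=0 u=0

Check with x=1 y=1 z=1 w=0 u=0:
g1 = w XOR u = 0 XOR 0 = 0
g2 = x OR g1 = 1 OR 0 = 1
g3 = g1 AND g2 = 0 AND 1 = 0
g4 = g1 XOR g3 = 0 XOR 0 = 0
g5 = y OR g4 = 1 OR 0 = 1
g6 = z XOR g5 = 1 XOR 1 = 0
g7 = g6 OR g3 = 0 OR 0 = 0
So g7 = 0 as required.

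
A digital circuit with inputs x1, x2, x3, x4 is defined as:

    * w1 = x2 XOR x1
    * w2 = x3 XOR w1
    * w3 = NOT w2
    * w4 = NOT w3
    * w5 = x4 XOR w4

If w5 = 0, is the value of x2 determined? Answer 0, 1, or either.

Both values of x2 occur among assignments with w5 = 0:
  x2=0: x1=0, x2=0, x3=0, x4=0
  x2=1: x1=0, x2=1, x3=0, x4=1

either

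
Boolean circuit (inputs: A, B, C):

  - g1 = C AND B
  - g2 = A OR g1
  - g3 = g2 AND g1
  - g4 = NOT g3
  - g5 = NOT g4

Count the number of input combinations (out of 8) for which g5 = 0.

6

g5 = NOT g4 must be 0, so g4 = 1.
g4 = NOT g3 must be 1, so g3 = 0.
g3 = g2 AND g1 must be 0, so at least one of g2, g1 is 0.
Satisfying assignments:
  A=0, B=0, C=0
  A=0, B=0, C=1
  A=0, B=1, C=0
  A=1, B=0, C=0
  A=1, B=0, C=1
  A=1, B=1, C=0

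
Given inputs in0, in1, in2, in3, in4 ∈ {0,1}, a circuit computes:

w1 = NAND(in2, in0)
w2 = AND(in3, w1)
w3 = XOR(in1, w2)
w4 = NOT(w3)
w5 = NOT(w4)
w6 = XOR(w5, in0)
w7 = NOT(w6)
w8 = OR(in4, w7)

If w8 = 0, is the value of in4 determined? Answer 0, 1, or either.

0

w8 = OR(in4, w7) must be 0, so both in4 = 0 and w7 = 0.
w7 = NOT(w6) must be 0, so w6 = 1.
w6 = XOR(w5, in0) must be 1, so w5 and in0 differ.
Every assignment with w8 = 0 has in4 = 0; there are 8 such assignment(s).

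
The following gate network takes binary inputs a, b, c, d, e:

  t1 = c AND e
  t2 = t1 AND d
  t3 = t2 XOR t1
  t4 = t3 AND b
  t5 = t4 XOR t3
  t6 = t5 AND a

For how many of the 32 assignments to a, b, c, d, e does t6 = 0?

31

t6 = t5 AND a must be 0, so at least one of t5, a is 0.
Enumerating the 32 input combinations, 31 give t6 = 0 and 1 give t6 = 1.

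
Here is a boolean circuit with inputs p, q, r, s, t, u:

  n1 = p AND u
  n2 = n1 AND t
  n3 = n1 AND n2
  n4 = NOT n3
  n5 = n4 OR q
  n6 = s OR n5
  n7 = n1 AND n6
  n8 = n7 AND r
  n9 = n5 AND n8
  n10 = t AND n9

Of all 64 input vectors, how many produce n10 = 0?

n10 = t AND n9 must be 0, so at least one of t, n9 is 0.
Enumerating the 64 input combinations, 62 give n10 = 0 and 2 give n10 = 1.

62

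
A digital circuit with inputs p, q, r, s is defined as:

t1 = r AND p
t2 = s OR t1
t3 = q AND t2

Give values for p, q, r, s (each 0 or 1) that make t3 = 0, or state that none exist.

p=1 q=1 r=0 s=0

t3 = q AND t2 must be 0, so at least one of q, t2 is 0.
Check with p=1 q=1 r=0 s=0:
t1 = r AND p = 0 AND 1 = 0
t2 = s OR t1 = 0 OR 0 = 0
t3 = q AND t2 = 1 AND 0 = 0
So t3 = 0 as required.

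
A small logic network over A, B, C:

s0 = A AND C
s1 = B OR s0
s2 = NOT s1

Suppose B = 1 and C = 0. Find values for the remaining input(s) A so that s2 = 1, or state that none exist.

With B = 1 and C = 0 fixed, none of the 2 settings of A give s2 = 1.
For example, with A=0:
s0 = A AND C = 0 AND 0 = 0
s1 = B OR s0 = 1 OR 0 = 1
s2 = NOT s1 = NOT 1 = 0
giving s2 = 0 ≠ 1.

no solution exists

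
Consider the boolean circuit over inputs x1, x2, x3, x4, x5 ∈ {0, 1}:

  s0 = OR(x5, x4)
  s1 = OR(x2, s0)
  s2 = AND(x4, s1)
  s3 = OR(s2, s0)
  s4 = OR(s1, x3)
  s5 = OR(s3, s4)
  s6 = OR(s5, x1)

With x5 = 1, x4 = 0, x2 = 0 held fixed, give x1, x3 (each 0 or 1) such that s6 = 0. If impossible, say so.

no solution exists

With x5 = 1, x4 = 0, x2 = 0 fixed, none of the 4 settings of x1, x3 give s6 = 0.
For example, with x1=1, x3=1:
s0 = OR(x5, x4) = OR(1, 0) = 1
s1 = OR(x2, s0) = OR(0, 1) = 1
s2 = AND(x4, s1) = AND(0, 1) = 0
s3 = OR(s2, s0) = OR(0, 1) = 1
s4 = OR(s1, x3) = OR(1, 1) = 1
s5 = OR(s3, s4) = OR(1, 1) = 1
s6 = OR(s5, x1) = OR(1, 1) = 1
giving s6 = 1 ≠ 0.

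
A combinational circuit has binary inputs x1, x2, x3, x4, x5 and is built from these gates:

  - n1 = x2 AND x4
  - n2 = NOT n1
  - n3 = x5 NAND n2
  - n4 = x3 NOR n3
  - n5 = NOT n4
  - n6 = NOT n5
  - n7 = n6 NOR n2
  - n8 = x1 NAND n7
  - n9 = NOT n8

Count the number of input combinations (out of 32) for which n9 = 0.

28

n9 = NOT n8 must be 0, so n8 = 1.
Enumerating the 32 input combinations, 28 give n9 = 0 and 4 give n9 = 1.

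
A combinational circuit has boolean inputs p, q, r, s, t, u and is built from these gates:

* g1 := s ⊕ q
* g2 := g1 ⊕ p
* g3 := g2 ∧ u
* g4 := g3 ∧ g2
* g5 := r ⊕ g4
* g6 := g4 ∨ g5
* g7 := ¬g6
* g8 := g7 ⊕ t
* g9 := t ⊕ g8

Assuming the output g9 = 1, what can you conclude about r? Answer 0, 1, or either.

g9 = t ⊕ g8 must be 1, so t and g8 differ.
Every assignment with g9 = 1 has r = 0; there are 24 such assignment(s).

0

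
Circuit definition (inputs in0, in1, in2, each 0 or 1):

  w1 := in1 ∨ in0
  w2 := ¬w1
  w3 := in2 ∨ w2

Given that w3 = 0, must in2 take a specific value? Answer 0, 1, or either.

0

w3 = in2 ∨ w2 must be 0, so both in2 = 0 and w2 = 0.
w2 = ¬w1 must be 0, so w1 = 1.
Every assignment with w3 = 0 has in2 = 0; there are 3 such assignment(s).
  in0=0, in1=1, in2=0
  in0=1, in1=0, in2=0
  in0=1, in1=1, in2=0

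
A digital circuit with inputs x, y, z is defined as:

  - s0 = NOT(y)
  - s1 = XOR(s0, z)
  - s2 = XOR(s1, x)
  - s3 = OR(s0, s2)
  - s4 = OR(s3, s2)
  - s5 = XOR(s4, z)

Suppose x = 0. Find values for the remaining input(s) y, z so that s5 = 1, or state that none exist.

s5 = XOR(s4, z) must be 1, so s4 and z differ.
Check with x = 0 and y=0, z=0:
s0 = NOT(y) = NOT 0 = 1
s1 = XOR(s0, z) = XOR(1, 0) = 1
s2 = XOR(s1, x) = XOR(1, 0) = 1
s3 = OR(s0, s2) = OR(1, 1) = 1
s4 = OR(s3, s2) = OR(1, 1) = 1
s5 = XOR(s4, z) = XOR(1, 0) = 1
So s5 = 1.

y=0 z=0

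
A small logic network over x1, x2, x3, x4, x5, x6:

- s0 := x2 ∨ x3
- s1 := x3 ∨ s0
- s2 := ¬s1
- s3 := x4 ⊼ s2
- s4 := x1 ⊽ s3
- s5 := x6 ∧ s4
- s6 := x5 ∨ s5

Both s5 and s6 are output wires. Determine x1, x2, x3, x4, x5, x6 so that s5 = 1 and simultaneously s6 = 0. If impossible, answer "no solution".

Across all 64 input combinations, none give both s5 = 1 and s6 = 0.

no solution exists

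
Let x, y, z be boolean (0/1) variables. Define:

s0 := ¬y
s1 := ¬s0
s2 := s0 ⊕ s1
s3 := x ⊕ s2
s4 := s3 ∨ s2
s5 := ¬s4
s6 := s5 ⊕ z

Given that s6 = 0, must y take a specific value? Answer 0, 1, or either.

either

Both values of y occur among assignments with s6 = 0:
  y=0: x=0, y=0, z=0
  y=1: x=0, y=1, z=0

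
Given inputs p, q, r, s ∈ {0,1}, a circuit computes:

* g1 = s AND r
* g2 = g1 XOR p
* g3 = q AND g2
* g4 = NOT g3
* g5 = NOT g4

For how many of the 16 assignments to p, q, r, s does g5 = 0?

g5 = NOT g4 must be 0, so g4 = 1.
Enumerating the 16 input combinations, 12 give g5 = 0 and 4 give g5 = 1.

12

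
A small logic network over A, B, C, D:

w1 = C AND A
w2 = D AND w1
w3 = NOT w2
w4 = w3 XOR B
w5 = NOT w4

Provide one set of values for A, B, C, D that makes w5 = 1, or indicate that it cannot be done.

A=0, B=1, C=1, D=1

Check with A=0, B=1, C=1, D=1:
w1 = C AND A = 1 AND 0 = 0
w2 = D AND w1 = 1 AND 0 = 0
w3 = NOT w2 = NOT 0 = 1
w4 = w3 XOR B = 1 XOR 1 = 0
w5 = NOT w4 = NOT 0 = 1
So w5 = 1 as required.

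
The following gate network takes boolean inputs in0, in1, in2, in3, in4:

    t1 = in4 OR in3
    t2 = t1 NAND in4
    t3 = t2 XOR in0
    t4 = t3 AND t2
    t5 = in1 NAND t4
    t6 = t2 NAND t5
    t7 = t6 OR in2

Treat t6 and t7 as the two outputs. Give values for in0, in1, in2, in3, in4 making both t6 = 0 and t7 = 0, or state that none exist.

Check with in0=1, in1=1, in2=0, in3=1, in4=0:
t1 = in4 OR in3 = 0 OR 1 = 1
t2 = t1 NAND in4 = 1 NAND 0 = 1
t3 = t2 XOR in0 = 1 XOR 1 = 0
t4 = t3 AND t2 = 0 AND 1 = 0
t5 = in1 NAND t4 = 1 NAND 0 = 1
t6 = t2 NAND t5 = 1 NAND 1 = 0
t7 = t6 OR in2 = 0 OR 0 = 0
So t6 = 0 and t7 = 0.

in0=1, in1=1, in2=0, in3=1, in4=0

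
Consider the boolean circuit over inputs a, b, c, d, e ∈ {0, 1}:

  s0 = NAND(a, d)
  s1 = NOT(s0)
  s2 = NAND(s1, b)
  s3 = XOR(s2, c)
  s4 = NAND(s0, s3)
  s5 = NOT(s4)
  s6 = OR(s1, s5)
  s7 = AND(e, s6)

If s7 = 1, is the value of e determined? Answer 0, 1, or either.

1

s7 = AND(e, s6) must be 1, so both e = 1 and s6 = 1.
Every assignment with s7 = 1 has e = 1; there are 10 such assignment(s).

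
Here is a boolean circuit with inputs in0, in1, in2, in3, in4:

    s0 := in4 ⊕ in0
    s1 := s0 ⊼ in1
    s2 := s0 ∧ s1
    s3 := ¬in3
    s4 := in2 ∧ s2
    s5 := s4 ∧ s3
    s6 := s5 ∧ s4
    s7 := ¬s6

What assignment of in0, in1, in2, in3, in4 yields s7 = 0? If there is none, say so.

in0=0 in1=0 in2=1 in3=0 in4=1

s7 = ¬s6 must be 0, so s6 = 1.
s6 = s5 ∧ s4 must be 1, so both s5 = 1 and s4 = 1.
Check with in0=0 in1=0 in2=1 in3=0 in4=1:
s0 = in4 ⊕ in0 = 1 ⊕ 0 = 1
s1 = s0 ⊼ in1 = 1 ⊼ 0 = 1
s2 = s0 ∧ s1 = 1 ∧ 1 = 1
s3 = ¬in3 = ¬0 = 1
s4 = in2 ∧ s2 = 1 ∧ 1 = 1
s5 = s4 ∧ s3 = 1 ∧ 1 = 1
s6 = s5 ∧ s4 = 1 ∧ 1 = 1
s7 = ¬s6 = ¬1 = 0
So s7 = 0 as required.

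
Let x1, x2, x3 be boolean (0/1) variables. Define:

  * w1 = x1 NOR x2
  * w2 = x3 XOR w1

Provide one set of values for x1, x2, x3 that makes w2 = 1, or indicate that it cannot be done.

w2 = x3 XOR w1 must be 1, so x3 and w1 differ.
Check with x1=0, x2=0, x3=0:
w1 = x1 NOR x2 = 0 NOR 0 = 1
w2 = x3 XOR w1 = 0 XOR 1 = 1
So w2 = 1 as required.

x1=0, x2=0, x3=0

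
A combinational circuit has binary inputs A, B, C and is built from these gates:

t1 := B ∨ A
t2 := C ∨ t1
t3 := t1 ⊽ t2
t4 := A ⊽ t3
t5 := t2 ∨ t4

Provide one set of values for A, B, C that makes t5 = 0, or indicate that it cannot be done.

A=0, B=0, C=0

t5 = t2 ∨ t4 must be 0, so both t2 = 0 and t4 = 0.
t2 = C ∨ t1 must be 0, so both C = 0 and t1 = 0.
Check with A=0, B=0, C=0:
t1 = B ∨ A = 0 ∨ 0 = 0
t2 = C ∨ t1 = 0 ∨ 0 = 0
t3 = t1 ⊽ t2 = 0 ⊽ 0 = 1
t4 = A ⊽ t3 = 0 ⊽ 1 = 0
t5 = t2 ∨ t4 = 0 ∨ 0 = 0
So t5 = 0 as required.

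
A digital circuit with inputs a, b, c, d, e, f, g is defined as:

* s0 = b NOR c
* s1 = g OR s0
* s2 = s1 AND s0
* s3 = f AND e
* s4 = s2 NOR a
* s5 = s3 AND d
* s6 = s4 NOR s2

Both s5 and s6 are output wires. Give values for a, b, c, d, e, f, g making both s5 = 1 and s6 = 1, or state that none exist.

Check with a=1 b=1 c=1 d=1 e=1 f=1 g=1:
s0 = b NOR c = 1 NOR 1 = 0
s1 = g OR s0 = 1 OR 0 = 1
s2 = s1 AND s0 = 1 AND 0 = 0
s3 = f AND e = 1 AND 1 = 1
s4 = s2 NOR a = 0 NOR 1 = 0
s5 = s3 AND d = 1 AND 1 = 1
s6 = s4 NOR s2 = 0 NOR 0 = 1
So s5 = 1 and s6 = 1.

a=1 b=1 c=1 d=1 e=1 f=1 g=1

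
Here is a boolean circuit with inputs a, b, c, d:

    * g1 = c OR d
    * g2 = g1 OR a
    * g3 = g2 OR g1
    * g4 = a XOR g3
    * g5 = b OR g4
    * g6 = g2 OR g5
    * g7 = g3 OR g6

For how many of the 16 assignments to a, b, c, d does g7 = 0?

1

g7 = g3 OR g6 must be 0, so both g3 = 0 and g6 = 0.
Enumerating the 16 input combinations, 1 give g7 = 0 and 15 give g7 = 1.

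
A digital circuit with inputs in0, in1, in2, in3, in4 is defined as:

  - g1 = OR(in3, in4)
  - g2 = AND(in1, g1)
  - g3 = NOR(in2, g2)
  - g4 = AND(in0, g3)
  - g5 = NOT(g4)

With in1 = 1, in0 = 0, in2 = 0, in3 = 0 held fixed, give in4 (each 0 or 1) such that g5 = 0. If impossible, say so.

no solution exists

With in1 = 1, in0 = 0, in2 = 0, in3 = 0 fixed, none of the 2 settings of in4 give g5 = 0.
For example, with in4=1:
g1 = OR(in3, in4) = OR(0, 1) = 1
g2 = AND(in1, g1) = AND(1, 1) = 1
g3 = NOR(in2, g2) = NOR(0, 1) = 0
g4 = AND(in0, g3) = AND(0, 0) = 0
g5 = NOT(g4) = NOT 0 = 1
giving g5 = 1 ≠ 0.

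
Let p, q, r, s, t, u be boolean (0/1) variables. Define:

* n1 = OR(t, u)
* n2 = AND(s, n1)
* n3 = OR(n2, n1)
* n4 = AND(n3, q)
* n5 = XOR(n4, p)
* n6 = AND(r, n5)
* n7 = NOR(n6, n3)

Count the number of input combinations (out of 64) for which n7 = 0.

n7 = NOR(n6, n3) must be 0, so at least one of n6, n3 is 1.
Enumerating the 64 input combinations, 52 give n7 = 0 and 12 give n7 = 1.

52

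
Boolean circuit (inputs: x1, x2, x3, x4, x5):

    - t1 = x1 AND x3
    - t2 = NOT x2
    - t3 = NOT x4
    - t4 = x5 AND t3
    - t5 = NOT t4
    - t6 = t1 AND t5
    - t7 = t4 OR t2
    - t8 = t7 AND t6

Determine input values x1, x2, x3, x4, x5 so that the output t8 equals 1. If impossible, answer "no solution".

x1=1, x2=0, x3=1, x4=1, x5=0

t8 = t7 AND t6 must be 1, so both t7 = 1 and t6 = 1.
t7 = t4 OR t2 must be 1, so at least one of t4, t2 is 1.
t6 = t1 AND t5 must be 1, so both t1 = 1 and t5 = 1.
Check with x1=1, x2=0, x3=1, x4=1, x5=0:
t1 = x1 AND x3 = 1 AND 1 = 1
t2 = NOT x2 = NOT 0 = 1
t3 = NOT x4 = NOT 1 = 0
t4 = x5 AND t3 = 0 AND 0 = 0
t5 = NOT t4 = NOT 0 = 1
t6 = t1 AND t5 = 1 AND 1 = 1
t7 = t4 OR t2 = 0 OR 1 = 1
t8 = t7 AND t6 = 1 AND 1 = 1
So t8 = 1 as required.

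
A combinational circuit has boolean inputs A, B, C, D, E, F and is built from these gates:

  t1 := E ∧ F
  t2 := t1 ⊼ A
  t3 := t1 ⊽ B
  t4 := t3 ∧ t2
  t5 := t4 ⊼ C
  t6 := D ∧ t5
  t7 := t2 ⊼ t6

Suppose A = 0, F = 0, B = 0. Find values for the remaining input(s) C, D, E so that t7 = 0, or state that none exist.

C=0, D=1, E=1

t7 = t2 ⊼ t6 must be 0, so both t2 = 1 and t6 = 1.
t2 = t1 ⊼ A must be 1, so at least one of t1, A is 0.
Check with A = 0, F = 0, B = 0 and C=0, D=1, E=1:
t1 = E ∧ F = 1 ∧ 0 = 0
t2 = t1 ⊼ A = 0 ⊼ 0 = 1
t3 = t1 ⊽ B = 0 ⊽ 0 = 1
t4 = t3 ∧ t2 = 1 ∧ 1 = 1
t5 = t4 ⊼ C = 1 ⊼ 0 = 1
t6 = D ∧ t5 = 1 ∧ 1 = 1
t7 = t2 ⊼ t6 = 1 ⊼ 1 = 0
So t7 = 0.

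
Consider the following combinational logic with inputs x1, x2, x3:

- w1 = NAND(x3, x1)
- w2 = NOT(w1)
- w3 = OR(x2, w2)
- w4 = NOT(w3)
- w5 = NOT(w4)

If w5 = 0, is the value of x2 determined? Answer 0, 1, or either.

0

w5 = NOT(w4) must be 0, so w4 = 1.
w4 = NOT(w3) must be 1, so w3 = 0.
Every assignment with w5 = 0 has x2 = 0; there are 3 such assignment(s).
  x1=0, x2=0, x3=0
  x1=0, x2=0, x3=1
  x1=1, x2=0, x3=0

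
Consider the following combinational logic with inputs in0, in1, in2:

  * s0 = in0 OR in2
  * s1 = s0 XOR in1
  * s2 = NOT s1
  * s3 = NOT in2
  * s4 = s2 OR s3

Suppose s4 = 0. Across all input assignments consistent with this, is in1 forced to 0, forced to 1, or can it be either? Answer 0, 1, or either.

s4 = s2 OR s3 must be 0, so both s2 = 0 and s3 = 0.
Every assignment with s4 = 0 has in1 = 0; there are 2 such assignment(s).
  in0=0, in1=0, in2=1
  in0=1, in1=0, in2=1

0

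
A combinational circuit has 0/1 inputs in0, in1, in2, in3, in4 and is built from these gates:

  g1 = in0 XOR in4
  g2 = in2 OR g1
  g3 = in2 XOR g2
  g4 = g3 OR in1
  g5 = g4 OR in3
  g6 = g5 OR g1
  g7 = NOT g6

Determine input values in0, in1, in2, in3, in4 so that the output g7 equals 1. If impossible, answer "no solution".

g7 = NOT g6 must be 1, so g6 = 0.
Check with in0=0, in1=0, in2=1, in3=0, in4=0:
g1 = in0 XOR in4 = 0 XOR 0 = 0
g2 = in2 OR g1 = 1 OR 0 = 1
g3 = in2 XOR g2 = 1 XOR 1 = 0
g4 = g3 OR in1 = 0 OR 0 = 0
g5 = g4 OR in3 = 0 OR 0 = 0
g6 = g5 OR g1 = 0 OR 0 = 0
g7 = NOT g6 = NOT 0 = 1
So g7 = 1 as required.

in0=0, in1=0, in2=1, in3=0, in4=0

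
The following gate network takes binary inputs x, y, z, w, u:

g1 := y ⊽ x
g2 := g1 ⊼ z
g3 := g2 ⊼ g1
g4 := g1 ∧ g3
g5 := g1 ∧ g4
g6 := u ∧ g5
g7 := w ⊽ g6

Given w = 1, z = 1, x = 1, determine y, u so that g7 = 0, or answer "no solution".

y=0 u=1

Check with w = 1, z = 1, x = 1 and y=0, u=1:
g1 = y ⊽ x = 0 ⊽ 1 = 0
g2 = g1 ⊼ z = 0 ⊼ 1 = 1
g3 = g2 ⊼ g1 = 1 ⊼ 0 = 1
g4 = g1 ∧ g3 = 0 ∧ 1 = 0
g5 = g1 ∧ g4 = 0 ∧ 0 = 0
g6 = u ∧ g5 = 1 ∧ 0 = 0
g7 = w ⊽ g6 = 1 ⊽ 0 = 0
So g7 = 0.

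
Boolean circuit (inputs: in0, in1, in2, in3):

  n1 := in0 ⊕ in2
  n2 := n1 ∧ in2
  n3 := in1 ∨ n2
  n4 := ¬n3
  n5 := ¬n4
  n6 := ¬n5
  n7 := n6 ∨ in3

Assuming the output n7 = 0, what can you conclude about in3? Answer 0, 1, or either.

n7 = n6 ∨ in3 must be 0, so both n6 = 0 and in3 = 0.
n6 = ¬n5 must be 0, so n5 = 1.
Every assignment with n7 = 0 has in3 = 0; there are 5 such assignment(s).

0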